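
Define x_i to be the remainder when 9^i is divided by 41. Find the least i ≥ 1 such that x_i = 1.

4

Listing terms: x_0 = 1, x_1 = 9, x_2 = 40, x_3 = 32, x_4 = 1.
The sequence repeats with period 4.
The value 1 next appears (with i ≥ 1) at x_4.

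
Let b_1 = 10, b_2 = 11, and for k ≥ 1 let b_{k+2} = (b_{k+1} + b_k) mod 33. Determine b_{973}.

Listing terms: b_1 = 10, b_2 = 11, b_3 = 21, b_4 = 32, b_5 = 20, b_6 = 19, b_7 = 6, b_8 = 25, b_9 = 31, b_{10} = 23, b_{11} = 21, b_{12} = 11, b_{13} = 32, b_{14} = 10, b_{15} = 9, b_{16} = 19, b_{17} = 28, b_{18} = 14, b_{19} = 9, b_{20} = 23, b_{21} = 32, b_{22} = 22, b_{23} = 21, b_{24} = 10, b_{25} = 31, b_{26} = 8, b_{27} = 6, b_{28} = 14, b_{29} = 20, b_{30} = 1, b_{31} = 21, b_{32} = 22, b_{33} = 10, b_{34} = 32, b_{35} = 9, b_{36} = 8, b_{37} = 17, b_{38} = 25, b_{39} = 9, b_{40} = 1, b_{41} = 10, b_{42} = 11.
The sequence repeats with period 40.
So b_{973} = b_{1 + ((973-1) mod 40)} = b_{13} = 32.

32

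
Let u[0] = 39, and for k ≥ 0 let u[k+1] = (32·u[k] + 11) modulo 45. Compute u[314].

24

Computing terms: u[0] = 39,  u[1] = 44,  u[2] = 24,  u[3] = 14,  u[4] = 9,  u[5] = 29,  u[6] = 39.
Since u[6] = u[0] = 39, the sequence is periodic with period 6.
(314 - 0) mod 6 = 2, so u[314] = u[2] = 24.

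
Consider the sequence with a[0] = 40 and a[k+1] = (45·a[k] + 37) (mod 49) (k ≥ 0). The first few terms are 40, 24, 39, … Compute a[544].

a[0] = 40; a[1] = 24; a[2] = 39; a[3] = 28; a[4] = 23; a[5] = 43; a[6] = 12; a[7] = 38; a[8] = 32; a[9] = 7; a[10] = 9; a[11] = 1; a[12] = 33; a[13] = 3; a[14] = 25; a[15] = 35; a[16] = 44; a[17] = 8; a[18] = 5; a[19] = 17; a[20] = 18; a[21] = 14; a[22] = 30; a[23] = 15; a[24] = 26; a[25] = 31; a[26] = 11; a[27] = 42; a[28] = 16; a[29] = 22; a[30] = 47; a[31] = 45; a[32] = 4; a[33] = 21; a[34] = 2; a[35] = 29; a[36] = 19; a[37] = 10; a[38] = 46; a[39] = 0; a[40] = 37; a[41] = 36; a[42] = 40.
The sequence repeats with period 42.
So a[544] = a[0 + ((544-0) mod 42)] = a[40] = 37.

37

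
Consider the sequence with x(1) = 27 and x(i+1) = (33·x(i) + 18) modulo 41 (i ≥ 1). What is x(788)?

Listing terms: x(1) = 27, x(2) = 7, x(3) = 3, x(4) = 35, x(5) = 25, x(6) = 23, x(7) = 39, x(8) = 34, x(9) = 33, x(10) = 0, x(11) = 18, x(12) = 38, x(13) = 1, x(14) = 10, x(15) = 20, x(16) = 22, x(17) = 6, x(18) = 11, x(19) = 12, x(20) = 4, x(21) = 27.
Since x(21) = x(1) = 27, the sequence is periodic with period 20.
(788 - 1) mod 20 = 7, so x(788) = x(8) = 34.

34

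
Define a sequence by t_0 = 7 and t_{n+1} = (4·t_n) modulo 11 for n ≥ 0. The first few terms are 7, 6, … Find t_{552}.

2

Computing terms: t_0 = 7, t_1 = 6, t_2 = 2, t_3 = 8, t_4 = 10, t_5 = 7.
Since t_5 = t_0 = 7, the sequence is periodic with period 5.
(552 - 0) mod 5 = 2, so t_{552} = t_2 = 2.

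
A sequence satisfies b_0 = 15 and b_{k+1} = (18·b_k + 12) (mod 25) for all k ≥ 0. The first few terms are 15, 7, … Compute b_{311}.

21

b_0 = 15; b_1 = 7; b_2 = 13; b_3 = 21; b_4 = 15.
The sequence repeats with period 4.
So b_{311} = b_{0 + ((311-0) mod 4)} = b_3 = 21.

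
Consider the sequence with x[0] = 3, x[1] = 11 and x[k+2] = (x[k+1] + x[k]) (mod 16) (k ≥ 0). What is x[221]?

x[0] = 3; x[1] = 11; x[2] = 14; x[3] = 9; x[4] = 7; x[5] = 0; x[6] = 7; x[7] = 7; x[8] = 14; x[9] = 5; x[10] = 3; x[11] = 8; x[12] = 11; x[13] = 3; x[14] = 14; x[15] = 1; x[16] = 15; x[17] = 0; x[18] = 15; x[19] = 15; x[20] = 14; x[21] = 13; x[22] = 11; x[23] = 8; x[24] = 3; x[25] = 11.
Since (x[24], x[25]) = (x[0], x[1]) = (3, 11) (two consecutive terms determine the rest), the sequence is periodic with period 24.
(221 - 0) mod 24 = 5, so x[221] = x[5] = 0.

0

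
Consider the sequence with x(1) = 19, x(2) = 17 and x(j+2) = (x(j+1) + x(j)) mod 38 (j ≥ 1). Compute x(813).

Listing terms: x(1) = 19, x(2) = 17, x(3) = 36, x(4) = 15, x(5) = 13, x(6) = 28, x(7) = 3, x(8) = 31, x(9) = 34, x(10) = 27, x(11) = 23, x(12) = 12, x(13) = 35, x(14) = 9, x(15) = 6, x(16) = 15, x(17) = 21, x(18) = 36, x(19) = 19, x(20) = 17.
Since (x(19), x(20)) = (x(1), x(2)) = (19, 17) (two consecutive terms determine the rest), the sequence is periodic with period 18.
So x(813) = x(1 + ((813-1) mod 18)) = x(3) = 36.

36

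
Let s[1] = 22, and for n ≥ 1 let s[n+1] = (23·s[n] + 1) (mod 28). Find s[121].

We have s[1] = 22; s[2] = 3; s[3] = 14; s[4] = 15; s[5] = 10; s[6] = 7; s[7] = 22.
Since s[7] = s[1] = 22, the sequence is periodic with period 6.
So s[121] = s[1 + ((121-1) mod 6)] = s[1] = 22.

22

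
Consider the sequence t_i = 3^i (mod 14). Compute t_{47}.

Computing terms: t_1 = 3,  t_2 = 9,  t_3 = 13,  t_4 = 11,  t_5 = 5,  t_6 = 1,  t_7 = 3.
The sequence repeats with period 6.
So t_{47} = t_{1 + ((47-1) mod 6)} = t_5 = 5.

5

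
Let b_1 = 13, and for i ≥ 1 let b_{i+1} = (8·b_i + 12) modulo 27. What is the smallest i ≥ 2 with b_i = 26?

Computing terms: b_1 = 13, b_2 = 8, b_3 = 22, b_4 = 26, b_5 = 4, b_6 = 17, b_7 = 13.
Since b_7 = b_1 = 13, the sequence is periodic with period 6.
The value 26 first appears (with i ≥ 2) at b_4.

4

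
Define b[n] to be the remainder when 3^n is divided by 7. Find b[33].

b[1] = 3,  b[2] = 2,  b[3] = 6,  b[4] = 4,  b[5] = 5,  b[6] = 1,  b[7] = 3.
Since b[7] = b[1] = 3, the sequence is periodic with period 6.
So b[33] = b[1 + ((33-1) mod 6)] = b[3] = 6.

6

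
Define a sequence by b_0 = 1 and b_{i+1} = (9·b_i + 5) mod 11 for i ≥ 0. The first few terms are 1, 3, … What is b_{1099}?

Computing terms: b_0 = 1, b_1 = 3, b_2 = 10, b_3 = 7, b_4 = 2, b_5 = 1.
The sequence repeats with period 5.
So b_{1099} = b_{0 + ((1099-0) mod 5)} = b_4 = 2.

2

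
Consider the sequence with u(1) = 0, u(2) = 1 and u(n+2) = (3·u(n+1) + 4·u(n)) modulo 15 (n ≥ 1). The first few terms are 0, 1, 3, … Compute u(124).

13

u(1) = 0, u(2) = 1, u(3) = 3, u(4) = 13, u(5) = 6, u(6) = 10, u(7) = 9, u(8) = 7, u(9) = 12, u(10) = 4, u(11) = 0, u(12) = 1.
The sequence repeats with period 10.
(124 - 1) mod 10 = 3, so u(124) = u(4) = 13.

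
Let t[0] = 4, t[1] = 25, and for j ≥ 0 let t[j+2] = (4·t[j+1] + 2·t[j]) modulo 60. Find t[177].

t[0] = 4, t[1] = 25, t[2] = 48, t[3] = 2, t[4] = 44, t[5] = 0, t[6] = 28, t[7] = 52, t[8] = 24, t[9] = 20, t[10] = 8, t[11] = 12, t[12] = 4, t[13] = 40, t[14] = 48, t[15] = 32, t[16] = 44, t[17] = 0.
Since (t[16], t[17]) = (t[4], t[5]) = (44, 0) (two consecutive terms determine the rest), the sequence is eventually periodic: after a pre-period of length 4 it cycles with period 12.
For j ≥ 4, t[j] depends only on (j - 4) mod 12. (177 - 4) mod 12 = 5, so t[177] = t[9] = 20.

20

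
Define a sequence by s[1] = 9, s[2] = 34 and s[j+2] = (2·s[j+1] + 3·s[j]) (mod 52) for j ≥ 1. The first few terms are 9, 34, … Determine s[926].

34

s[1] = 9; s[2] = 34; s[3] = 43; s[4] = 32; s[5] = 37; s[6] = 14; s[7] = 35; s[8] = 8; s[9] = 17; s[10] = 6; s[11] = 11; s[12] = 40; s[13] = 9; s[14] = 34.
Since (s[13], s[14]) = (s[1], s[2]) = (9, 34) (two consecutive terms determine the rest), the sequence is periodic with period 12.
(926 - 1) mod 12 = 1, so s[926] = s[2] = 34.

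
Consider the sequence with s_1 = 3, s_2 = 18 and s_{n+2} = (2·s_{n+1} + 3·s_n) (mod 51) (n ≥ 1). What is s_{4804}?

42

Listing terms: s_1 = 3,  s_2 = 18,  s_3 = 45,  s_4 = 42,  s_5 = 15,  s_6 = 3,  s_7 = 0,  s_8 = 9,  s_9 = 18,  s_{10} = 12,  s_{11} = 27,  s_{12} = 39,  s_{13} = 6,  s_{14} = 27,  s_{15} = 21,  s_{16} = 21,  s_{17} = 3,  s_{18} = 18.
Since (s_{17}, s_{18}) = (s_1, s_2) = (3, 18) (two consecutive terms determine the rest), the sequence is periodic with period 16.
(4804 - 1) mod 16 = 3, so s_{4804} = s_4 = 42.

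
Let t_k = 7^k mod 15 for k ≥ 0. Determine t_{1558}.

Computing terms: t_0 = 1; t_1 = 7; t_2 = 4; t_3 = 13; t_4 = 1.
The sequence repeats with period 4.
(1558 - 0) mod 4 = 2, so t_{1558} = t_2 = 4.

4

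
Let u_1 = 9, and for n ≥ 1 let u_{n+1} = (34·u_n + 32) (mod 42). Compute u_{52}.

30

Listing terms: u_1 = 9,  u_2 = 2,  u_3 = 16,  u_4 = 30,  u_5 = 2.
Since u_5 = u_2 = 2, the sequence is eventually periodic: after a pre-period of length 1 it cycles with period 3.
For n ≥ 2, u_n depends only on (n - 2) mod 3. (52 - 2) mod 3 = 2, so u_{52} = u_4 = 30.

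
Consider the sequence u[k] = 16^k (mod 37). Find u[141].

10

Listing terms: u[0] = 1; u[1] = 16; u[2] = 34; u[3] = 26; u[4] = 9; u[5] = 33; u[6] = 10; u[7] = 12; u[8] = 7; u[9] = 1.
The sequence repeats with period 9.
So u[141] = u[0 + ((141-0) mod 9)] = u[6] = 10.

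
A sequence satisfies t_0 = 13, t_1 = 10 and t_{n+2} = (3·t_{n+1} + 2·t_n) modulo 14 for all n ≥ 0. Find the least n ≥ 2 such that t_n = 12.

We have t_0 = 13; t_1 = 10; t_2 = 0; t_3 = 6; t_4 = 4; t_5 = 10; t_6 = 10; t_7 = 8; t_8 = 2; t_9 = 8; t_{10} = 0; t_{11} = 2; t_{12} = 6; t_{13} = 8; t_{14} = 8; t_{15} = 12; t_{16} = 10; t_{17} = 12; t_{18} = 0; t_{19} = 10; t_{20} = 2; t_{21} = 12; t_{22} = 12; t_{23} = 4; t_{24} = 8; t_{25} = 4; t_{26} = 0; t_{27} = 8; t_{28} = 10; t_{29} = 4; t_{30} = 4; t_{31} = 6; t_{32} = 12; t_{33} = 6; t_{34} = 0; t_{35} = 12; t_{36} = 8; t_{37} = 6; t_{38} = 6; t_{39} = 2; t_{40} = 4; t_{41} = 2; t_{42} = 0; t_{43} = 4; t_{44} = 12; t_{45} = 2; t_{46} = 2; t_{47} = 10; t_{48} = 6; t_{49} = 10; t_{50} = 0.
Since (t_{49}, t_{50}) = (t_1, t_2) = (10, 0) (two consecutive terms determine the rest), the sequence is eventually periodic: after a pre-period of length 1 it cycles with period 48.
The value 12 first appears (with n ≥ 2) at t_{15}.

15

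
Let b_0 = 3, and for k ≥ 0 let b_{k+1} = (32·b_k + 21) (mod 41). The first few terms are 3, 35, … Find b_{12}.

3

We have b_0 = 3,  b_1 = 35,  b_2 = 34,  b_3 = 2,  b_4 = 3.
The sequence repeats with period 4.
(12 - 0) mod 4 = 0, so b_{12} = b_0 = 3.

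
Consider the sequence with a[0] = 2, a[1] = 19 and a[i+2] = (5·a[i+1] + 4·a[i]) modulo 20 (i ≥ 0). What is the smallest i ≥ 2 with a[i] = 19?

We have a[0] = 2,  a[1] = 19,  a[2] = 3,  a[3] = 11,  a[4] = 7,  a[5] = 19,  a[6] = 3.
Since (a[5], a[6]) = (a[1], a[2]) = (19, 3) (two consecutive terms determine the rest), the sequence is eventually periodic: after a pre-period of length 1 it cycles with period 4.
The value 19 next appears (with i ≥ 2) at a[5].

5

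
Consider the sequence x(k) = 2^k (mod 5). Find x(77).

Listing terms: x(0) = 1, x(1) = 2, x(2) = 4, x(3) = 3, x(4) = 1.
The sequence repeats with period 4.
So x(77) = x(0 + ((77-0) mod 4)) = x(1) = 2.

2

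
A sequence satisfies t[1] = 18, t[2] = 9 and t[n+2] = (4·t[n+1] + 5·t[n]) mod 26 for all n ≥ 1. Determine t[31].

Computing terms: t[1] = 18; t[2] = 9; t[3] = 22; t[4] = 3; t[5] = 18; t[6] = 9.
Since (t[5], t[6]) = (t[1], t[2]) = (18, 9) (two consecutive terms determine the rest), the sequence is periodic with period 4.
(31 - 1) mod 4 = 2, so t[31] = t[3] = 22.

22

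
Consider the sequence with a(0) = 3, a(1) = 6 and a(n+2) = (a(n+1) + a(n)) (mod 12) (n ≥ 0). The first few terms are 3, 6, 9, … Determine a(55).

6

a(0) = 3; a(1) = 6; a(2) = 9; a(3) = 3; a(4) = 0; a(5) = 3; a(6) = 3; a(7) = 6.
Since (a(6), a(7)) = (a(0), a(1)) = (3, 6) (two consecutive terms determine the rest), the sequence is periodic with period 6.
(55 - 0) mod 6 = 1, so a(55) = a(1) = 6.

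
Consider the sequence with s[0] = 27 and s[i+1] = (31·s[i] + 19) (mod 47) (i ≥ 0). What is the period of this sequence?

s[0] = 27; s[1] = 10; s[2] = 0; s[3] = 19; s[4] = 44; s[5] = 20; s[6] = 28; s[7] = 41; s[8] = 21; s[9] = 12; s[10] = 15; s[11] = 14; s[12] = 30; s[13] = 9; s[14] = 16; s[15] = 45; s[16] = 4; s[17] = 2; s[18] = 34; s[19] = 39; s[20] = 6; s[21] = 17; s[22] = 29; s[23] = 25; s[24] = 42; s[25] = 5; s[26] = 33; s[27] = 8; s[28] = 32; s[29] = 24; s[30] = 11; s[31] = 31; s[32] = 40; s[33] = 37; s[34] = 38; s[35] = 22; s[36] = 43; s[37] = 36; s[38] = 7; s[39] = 1; s[40] = 3; s[41] = 18; s[42] = 13; s[43] = 46; s[44] = 35; s[45] = 23; s[46] = 27.
Since s[46] = s[0] = 27, the sequence is periodic with period 46.

46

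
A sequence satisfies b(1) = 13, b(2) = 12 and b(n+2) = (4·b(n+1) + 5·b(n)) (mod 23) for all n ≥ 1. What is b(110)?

We have b(1) = 13, b(2) = 12, b(3) = 21, b(4) = 6, b(5) = 14, b(6) = 17, b(7) = 0, b(8) = 16, b(9) = 18, b(10) = 14, b(11) = 8, b(12) = 10, b(13) = 11, b(14) = 2, b(15) = 17, b(16) = 9, b(17) = 6, b(18) = 0, b(19) = 7, b(20) = 5, b(21) = 9, b(22) = 15, b(23) = 13, b(24) = 12.
The sequence repeats with period 22.
(110 - 1) mod 22 = 21, so b(110) = b(22) = 15.

15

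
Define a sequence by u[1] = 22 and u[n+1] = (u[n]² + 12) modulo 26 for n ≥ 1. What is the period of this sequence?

3

Computing terms: u[1] = 22,  u[2] = 2,  u[3] = 16,  u[4] = 8,  u[5] = 24,  u[6] = 16.
Since u[6] = u[3] = 16, the sequence is eventually periodic: after a pre-period of length 2 it cycles with period 3.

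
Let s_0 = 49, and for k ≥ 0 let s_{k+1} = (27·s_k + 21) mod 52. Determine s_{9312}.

Computing terms: s_0 = 49, s_1 = 44, s_2 = 13, s_3 = 8, s_4 = 29, s_5 = 24, s_6 = 45, s_7 = 40, s_8 = 9, s_9 = 4, s_{10} = 25, s_{11} = 20, s_{12} = 41, s_{13} = 36, s_{14} = 5, s_{15} = 0, s_{16} = 21, s_{17} = 16, s_{18} = 37, s_{19} = 32, s_{20} = 1, s_{21} = 48, s_{22} = 17, s_{23} = 12, s_{24} = 33, s_{25} = 28, s_{26} = 49.
The sequence repeats with period 26.
(9312 - 0) mod 26 = 4, so s_{9312} = s_4 = 29.

29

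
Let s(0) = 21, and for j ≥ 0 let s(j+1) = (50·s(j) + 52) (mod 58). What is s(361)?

Computing terms: s(0) = 21, s(1) = 0, s(2) = 52, s(3) = 42, s(4) = 6, s(5) = 4, s(6) = 20, s(7) = 8, s(8) = 46, s(9) = 32, s(10) = 28, s(11) = 2, s(12) = 36, s(13) = 54, s(14) = 26, s(15) = 18, s(16) = 24, s(17) = 34, s(18) = 12, s(19) = 14, s(20) = 56, s(21) = 10, s(22) = 30, s(23) = 44, s(24) = 48, s(25) = 16, s(26) = 40, s(27) = 22, s(28) = 50, s(29) = 0.
Since s(29) = s(1) = 0, the sequence is eventually periodic: after a pre-period of length 1 it cycles with period 28.
For j ≥ 1, s(j) depends only on (j - 1) mod 28. (361 - 1) mod 28 = 24, so s(361) = s(25) = 16.

16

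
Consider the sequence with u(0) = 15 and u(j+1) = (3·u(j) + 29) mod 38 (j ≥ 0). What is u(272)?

Computing terms: u(0) = 15,  u(1) = 36,  u(2) = 23,  u(3) = 22,  u(4) = 19,  u(5) = 10,  u(6) = 21,  u(7) = 16,  u(8) = 1,  u(9) = 32,  u(10) = 11,  u(11) = 24,  u(12) = 25,  u(13) = 28,  u(14) = 37,  u(15) = 26,  u(16) = 31,  u(17) = 8,  u(18) = 15.
Since u(18) = u(0) = 15, the sequence is periodic with period 18.
(272 - 0) mod 18 = 2, so u(272) = u(2) = 23.

23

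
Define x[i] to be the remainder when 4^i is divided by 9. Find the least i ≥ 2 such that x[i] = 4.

Listing terms: x[1] = 4; x[2] = 7; x[3] = 1; x[4] = 4.
Since x[4] = x[1] = 4, the sequence is periodic with period 3.
The value 4 next appears (with i ≥ 2) at x[4].

4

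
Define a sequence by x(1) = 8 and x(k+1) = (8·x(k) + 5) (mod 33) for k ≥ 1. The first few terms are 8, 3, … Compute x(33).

29

We have x(1) = 8, x(2) = 3, x(3) = 29, x(4) = 6, x(5) = 20, x(6) = 0, x(7) = 5, x(8) = 12, x(9) = 2, x(10) = 21, x(11) = 8.
The sequence repeats with period 10.
(33 - 1) mod 10 = 2, so x(33) = x(3) = 29.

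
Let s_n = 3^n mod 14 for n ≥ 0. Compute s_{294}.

Computing terms: s_0 = 1,  s_1 = 3,  s_2 = 9,  s_3 = 13,  s_4 = 11,  s_5 = 5,  s_6 = 1.
Since s_6 = s_0 = 1, the sequence is periodic with period 6.
So s_{294} = s_{0 + ((294-0) mod 6)} = s_0 = 1.

1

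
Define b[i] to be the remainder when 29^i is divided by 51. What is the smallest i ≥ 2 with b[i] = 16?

8

We have b[1] = 29; b[2] = 25; b[3] = 11; b[4] = 13; b[5] = 20; b[6] = 19; b[7] = 41; b[8] = 16; b[9] = 5; b[10] = 43; b[11] = 23; b[12] = 4; b[13] = 14; b[14] = 49; b[15] = 44; b[16] = 1; b[17] = 29.
The sequence repeats with period 16.
The value 16 first appears (with i ≥ 2) at b[8].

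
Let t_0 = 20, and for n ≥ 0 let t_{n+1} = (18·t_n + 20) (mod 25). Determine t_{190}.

10

We have t_0 = 20,  t_1 = 5,  t_2 = 10,  t_3 = 0,  t_4 = 20.
The sequence repeats with period 4.
(190 - 0) mod 4 = 2, so t_{190} = t_2 = 10.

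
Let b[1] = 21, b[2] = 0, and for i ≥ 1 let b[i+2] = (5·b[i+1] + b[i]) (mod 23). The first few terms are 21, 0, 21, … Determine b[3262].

6

We have b[1] = 21, b[2] = 0, b[3] = 21, b[4] = 13, b[5] = 17, b[6] = 6, b[7] = 1, b[8] = 11, b[9] = 10, b[10] = 15, b[11] = 16, b[12] = 3, b[13] = 8, b[14] = 20, b[15] = 16, b[16] = 8, b[17] = 10, b[18] = 12, b[19] = 1, b[20] = 17, b[21] = 17, b[22] = 10, b[23] = 21, b[24] = 0.
Since (b[23], b[24]) = (b[1], b[2]) = (21, 0) (two consecutive terms determine the rest), the sequence is periodic with period 22.
(3262 - 1) mod 22 = 5, so b[3262] = b[6] = 6.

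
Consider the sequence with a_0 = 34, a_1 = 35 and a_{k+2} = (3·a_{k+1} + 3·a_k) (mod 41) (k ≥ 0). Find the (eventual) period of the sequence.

Computing terms: a_0 = 34; a_1 = 35; a_2 = 2; a_3 = 29; a_4 = 11; a_5 = 38; a_6 = 24; a_7 = 22; a_8 = 15; a_9 = 29; a_{10} = 9; a_{11} = 32; a_{12} = 0; a_{13} = 14; a_{14} = 1; a_{15} = 4; a_{16} = 15; a_{17} = 16; a_{18} = 11; a_{19} = 40; a_{20} = 30; a_{21} = 5; a_{22} = 23; a_{23} = 2; a_{24} = 34; a_{25} = 26; a_{26} = 16; a_{27} = 3; a_{28} = 16; a_{29} = 16; a_{30} = 14; a_{31} = 8; a_{32} = 25; a_{33} = 17; a_{34} = 3; a_{35} = 19; a_{36} = 25; a_{37} = 9; a_{38} = 20; a_{39} = 5; a_{40} = 34; a_{41} = 35.
The sequence repeats with period 40.

40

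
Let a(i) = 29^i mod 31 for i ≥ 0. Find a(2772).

a(0) = 1; a(1) = 29; a(2) = 4; a(3) = 23; a(4) = 16; a(5) = 30; a(6) = 2; a(7) = 27; a(8) = 8; a(9) = 15; a(10) = 1.
Since a(10) = a(0) = 1, the sequence is periodic with period 10.
So a(2772) = a(0 + ((2772-0) mod 10)) = a(2) = 4.

4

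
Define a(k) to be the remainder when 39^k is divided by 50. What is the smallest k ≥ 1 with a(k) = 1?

10

a(0) = 1; a(1) = 39; a(2) = 21; a(3) = 19; a(4) = 41; a(5) = 49; a(6) = 11; a(7) = 29; a(8) = 31; a(9) = 9; a(10) = 1.
The sequence repeats with period 10.
The value 1 next appears (with k ≥ 1) at a(10).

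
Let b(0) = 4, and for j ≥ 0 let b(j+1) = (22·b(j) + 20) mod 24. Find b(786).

Listing terms: b(0) = 4,  b(1) = 12,  b(2) = 20,  b(3) = 4.
The sequence repeats with period 3.
So b(786) = b(0 + ((786-0) mod 3)) = b(0) = 4.

4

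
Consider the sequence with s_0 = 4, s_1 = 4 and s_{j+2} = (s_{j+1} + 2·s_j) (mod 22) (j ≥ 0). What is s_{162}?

12

s_0 = 4,  s_1 = 4,  s_2 = 12,  s_3 = 20,  s_4 = 0,  s_5 = 18,  s_6 = 18,  s_7 = 10,  s_8 = 2,  s_9 = 0,  s_{10} = 4,  s_{11} = 4.
Since (s_{10}, s_{11}) = (s_0, s_1) = (4, 4) (two consecutive terms determine the rest), the sequence is periodic with period 10.
(162 - 0) mod 10 = 2, so s_{162} = s_2 = 12.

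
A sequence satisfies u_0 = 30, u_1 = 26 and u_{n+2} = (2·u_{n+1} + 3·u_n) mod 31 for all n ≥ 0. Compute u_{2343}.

21

We have u_0 = 30,  u_1 = 26,  u_2 = 18,  u_3 = 21,  u_4 = 3,  u_5 = 7,  u_6 = 23,  u_7 = 5,  u_8 = 17,  u_9 = 18,  u_{10} = 25,  u_{11} = 11,  u_{12} = 4,  u_{13} = 10,  u_{14} = 1,  u_{15} = 1,  u_{16} = 5,  u_{17} = 13,  u_{18} = 10,  u_{19} = 28,  u_{20} = 24,  u_{21} = 8,  u_{22} = 26,  u_{23} = 14,  u_{24} = 13,  u_{25} = 6,  u_{26} = 20,  u_{27} = 27,  u_{28} = 21,  u_{29} = 30,  u_{30} = 30,  u_{31} = 26.
The sequence repeats with period 30.
So u_{2343} = u_{0 + ((2343-0) mod 30)} = u_3 = 21.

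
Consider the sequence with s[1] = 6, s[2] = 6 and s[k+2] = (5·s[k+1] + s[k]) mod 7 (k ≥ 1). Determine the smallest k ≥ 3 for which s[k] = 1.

3

s[1] = 6; s[2] = 6; s[3] = 1; s[4] = 4; s[5] = 0; s[6] = 4; s[7] = 6; s[8] = 6.
Since (s[7], s[8]) = (s[1], s[2]) = (6, 6) (two consecutive terms determine the rest), the sequence is periodic with period 6.
The value 1 first appears (with k ≥ 3) at s[3].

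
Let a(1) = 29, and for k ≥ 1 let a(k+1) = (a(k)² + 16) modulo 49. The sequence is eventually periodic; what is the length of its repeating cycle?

a(1) = 29,  a(2) = 24,  a(3) = 4,  a(4) = 32,  a(5) = 11,  a(6) = 39,  a(7) = 18,  a(8) = 46,  a(9) = 25,  a(10) = 4.
Since a(10) = a(3) = 4, the sequence is eventually periodic: after a pre-period of length 2 it cycles with period 7.

7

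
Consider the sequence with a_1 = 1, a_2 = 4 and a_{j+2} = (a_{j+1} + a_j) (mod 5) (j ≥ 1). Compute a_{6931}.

a_1 = 1,  a_2 = 4,  a_3 = 0,  a_4 = 4,  a_5 = 4,  a_6 = 3,  a_7 = 2,  a_8 = 0,  a_9 = 2,  a_{10} = 2,  a_{11} = 4,  a_{12} = 1,  a_{13} = 0,  a_{14} = 1,  a_{15} = 1,  a_{16} = 2,  a_{17} = 3,  a_{18} = 0,  a_{19} = 3,  a_{20} = 3,  a_{21} = 1,  a_{22} = 4.
The sequence repeats with period 20.
(6931 - 1) mod 20 = 10, so a_{6931} = a_{11} = 4.

4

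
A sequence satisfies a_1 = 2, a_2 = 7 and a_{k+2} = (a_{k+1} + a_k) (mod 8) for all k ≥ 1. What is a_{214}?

0

We have a_1 = 2, a_2 = 7, a_3 = 1, a_4 = 0, a_5 = 1, a_6 = 1, a_7 = 2, a_8 = 3, a_9 = 5, a_{10} = 0, a_{11} = 5, a_{12} = 5, a_{13} = 2, a_{14} = 7.
The sequence repeats with period 12.
So a_{214} = a_{1 + ((214-1) mod 12)} = a_{10} = 0.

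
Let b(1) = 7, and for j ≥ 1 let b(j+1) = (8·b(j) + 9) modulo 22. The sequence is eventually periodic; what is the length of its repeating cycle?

Listing terms: b(1) = 7, b(2) = 21, b(3) = 1, b(4) = 17, b(5) = 13, b(6) = 3, b(7) = 11, b(8) = 9, b(9) = 15, b(10) = 19, b(11) = 7.
The sequence repeats with period 10.

10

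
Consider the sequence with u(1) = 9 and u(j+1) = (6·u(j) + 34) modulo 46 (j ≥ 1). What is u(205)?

u(1) = 9,  u(2) = 42,  u(3) = 10,  u(4) = 2,  u(5) = 0,  u(6) = 34,  u(7) = 8,  u(8) = 36,  u(9) = 20,  u(10) = 16,  u(11) = 38,  u(12) = 32,  u(13) = 42.
Since u(13) = u(2) = 42, the sequence is eventually periodic: after a pre-period of length 1 it cycles with period 11.
For j ≥ 2, u(j) depends only on (j - 2) mod 11. (205 - 2) mod 11 = 5, so u(205) = u(7) = 8.

8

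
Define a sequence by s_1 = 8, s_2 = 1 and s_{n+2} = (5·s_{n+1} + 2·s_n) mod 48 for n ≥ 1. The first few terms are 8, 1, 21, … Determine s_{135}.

9

We have s_1 = 8,  s_2 = 1,  s_3 = 21,  s_4 = 11,  s_5 = 1,  s_6 = 27,  s_7 = 41,  s_8 = 19,  s_9 = 33,  s_{10} = 11,  s_{11} = 25,  s_{12} = 3,  s_{13} = 17,  s_{14} = 43,  s_{15} = 9,  s_{16} = 35,  s_{17} = 1,  s_{18} = 27.
Since (s_{17}, s_{18}) = (s_5, s_6) = (1, 27) (two consecutive terms determine the rest), the sequence is eventually periodic: after a pre-period of length 4 it cycles with period 12.
For n ≥ 5, s_n depends only on (n - 5) mod 12. (135 - 5) mod 12 = 10, so s_{135} = s_{15} = 9.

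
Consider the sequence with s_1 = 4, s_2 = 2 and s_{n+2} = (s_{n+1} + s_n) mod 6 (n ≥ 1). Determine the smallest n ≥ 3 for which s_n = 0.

We have s_1 = 4; s_2 = 2; s_3 = 0; s_4 = 2; s_5 = 2; s_6 = 4; s_7 = 0; s_8 = 4; s_9 = 4; s_{10} = 2.
The sequence repeats with period 8.
The value 0 first appears (with n ≥ 3) at s_3.

3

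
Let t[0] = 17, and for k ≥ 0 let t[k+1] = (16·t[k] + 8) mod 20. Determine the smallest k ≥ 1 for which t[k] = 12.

5

Listing terms: t[0] = 17,  t[1] = 0,  t[2] = 8,  t[3] = 16,  t[4] = 4,  t[5] = 12,  t[6] = 0.
Since t[6] = t[1] = 0, the sequence is eventually periodic: after a pre-period of length 1 it cycles with period 5.
The value 12 first appears (with k ≥ 1) at t[5].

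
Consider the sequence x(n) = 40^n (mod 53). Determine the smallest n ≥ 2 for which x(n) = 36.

8

Computing terms: x(1) = 40,  x(2) = 10,  x(3) = 29,  x(4) = 47,  x(5) = 25,  x(6) = 46,  x(7) = 38,  x(8) = 36,  x(9) = 9,  x(10) = 42,  x(11) = 37,  x(12) = 49,  x(13) = 52,  x(14) = 13,  x(15) = 43,  x(16) = 24,  x(17) = 6,  x(18) = 28,  x(19) = 7,  x(20) = 15,  x(21) = 17,  x(22) = 44,  x(23) = 11,  x(24) = 16,  x(25) = 4,  x(26) = 1,  x(27) = 40.
Since x(27) = x(1) = 40, the sequence is periodic with period 26.
The value 36 first appears (with n ≥ 2) at x(8).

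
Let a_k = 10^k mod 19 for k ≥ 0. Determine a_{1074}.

7

Computing terms: a_0 = 1,  a_1 = 10,  a_2 = 5,  a_3 = 12,  a_4 = 6,  a_5 = 3,  a_6 = 11,  a_7 = 15,  a_8 = 17,  a_9 = 18,  a_{10} = 9,  a_{11} = 14,  a_{12} = 7,  a_{13} = 13,  a_{14} = 16,  a_{15} = 8,  a_{16} = 4,  a_{17} = 2,  a_{18} = 1.
Since a_{18} = a_0 = 1, the sequence is periodic with period 18.
So a_{1074} = a_{0 + ((1074-0) mod 18)} = a_{12} = 7.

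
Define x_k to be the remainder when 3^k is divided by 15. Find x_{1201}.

x_0 = 1,  x_1 = 3,  x_2 = 9,  x_3 = 12,  x_4 = 6,  x_5 = 3.
Since x_5 = x_1 = 3, the sequence is eventually periodic: after a pre-period of length 1 it cycles with period 4.
For k ≥ 1, x_k depends only on (k - 1) mod 4. (1201 - 1) mod 4 = 0, so x_{1201} = x_1 = 3.

3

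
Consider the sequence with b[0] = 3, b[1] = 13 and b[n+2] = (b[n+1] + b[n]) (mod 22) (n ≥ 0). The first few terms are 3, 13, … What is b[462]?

5

Computing terms: b[0] = 3,  b[1] = 13,  b[2] = 16,  b[3] = 7,  b[4] = 1,  b[5] = 8,  b[6] = 9,  b[7] = 17,  b[8] = 4,  b[9] = 21,  b[10] = 3,  b[11] = 2,  b[12] = 5,  b[13] = 7,  b[14] = 12,  b[15] = 19,  b[16] = 9,  b[17] = 6,  b[18] = 15,  b[19] = 21,  b[20] = 14,  b[21] = 13,  b[22] = 5,  b[23] = 18,  b[24] = 1,  b[25] = 19,  b[26] = 20,  b[27] = 17,  b[28] = 15,  b[29] = 10,  b[30] = 3,  b[31] = 13.
Since (b[30], b[31]) = (b[0], b[1]) = (3, 13) (two consecutive terms determine the rest), the sequence is periodic with period 30.
So b[462] = b[0 + ((462-0) mod 30)] = b[12] = 5.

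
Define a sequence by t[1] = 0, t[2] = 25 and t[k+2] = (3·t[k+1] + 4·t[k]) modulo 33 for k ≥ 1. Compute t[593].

We have t[1] = 0, t[2] = 25, t[3] = 9, t[4] = 28, t[5] = 21, t[6] = 10, t[7] = 15, t[8] = 19, t[9] = 18, t[10] = 31, t[11] = 0, t[12] = 25.
The sequence repeats with period 10.
(593 - 1) mod 10 = 2, so t[593] = t[3] = 9.

9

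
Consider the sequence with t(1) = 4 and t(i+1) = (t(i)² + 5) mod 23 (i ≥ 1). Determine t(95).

t(1) = 4, t(2) = 21, t(3) = 9, t(4) = 17, t(5) = 18, t(6) = 7, t(7) = 8, t(8) = 0, t(9) = 5, t(10) = 7.
Since t(10) = t(6) = 7, the sequence is eventually periodic: after a pre-period of length 5 it cycles with period 4.
For i ≥ 6, t(i) depends only on (i - 6) mod 4. (95 - 6) mod 4 = 1, so t(95) = t(7) = 8.

8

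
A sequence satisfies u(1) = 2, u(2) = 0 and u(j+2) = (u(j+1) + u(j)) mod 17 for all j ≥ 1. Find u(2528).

Listing terms: u(1) = 2,  u(2) = 0,  u(3) = 2,  u(4) = 2,  u(5) = 4,  u(6) = 6,  u(7) = 10,  u(8) = 16,  u(9) = 9,  u(10) = 8,  u(11) = 0,  u(12) = 8,  u(13) = 8,  u(14) = 16,  u(15) = 7,  u(16) = 6,  u(17) = 13,  u(18) = 2,  u(19) = 15,  u(20) = 0,  u(21) = 15,  u(22) = 15,  u(23) = 13,  u(24) = 11,  u(25) = 7,  u(26) = 1,  u(27) = 8,  u(28) = 9,  u(29) = 0,  u(30) = 9,  u(31) = 9,  u(32) = 1,  u(33) = 10,  u(34) = 11,  u(35) = 4,  u(36) = 15,  u(37) = 2,  u(38) = 0.
The sequence repeats with period 36.
(2528 - 1) mod 36 = 7, so u(2528) = u(8) = 16.

16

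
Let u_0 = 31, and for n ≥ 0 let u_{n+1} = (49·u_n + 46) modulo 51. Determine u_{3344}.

u_0 = 31,  u_1 = 35,  u_2 = 27,  u_3 = 43,  u_4 = 11,  u_5 = 24,  u_6 = 49,  u_7 = 50,  u_8 = 48,  u_9 = 1,  u_{10} = 44,  u_{11} = 9,  u_{12} = 28,  u_{13} = 41,  u_{14} = 15,  u_{15} = 16,  u_{16} = 14,  u_{17} = 18,  u_{18} = 10,  u_{19} = 26,  u_{20} = 45,  u_{21} = 7,  u_{22} = 32,  u_{23} = 33,  u_{24} = 31.
The sequence repeats with period 24.
(3344 - 0) mod 24 = 8, so u_{3344} = u_8 = 48.

48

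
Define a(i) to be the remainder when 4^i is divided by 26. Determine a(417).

a(1) = 4; a(2) = 16; a(3) = 12; a(4) = 22; a(5) = 10; a(6) = 14; a(7) = 4.
Since a(7) = a(1) = 4, the sequence is periodic with period 6.
So a(417) = a(1 + ((417-1) mod 6)) = a(3) = 12.

12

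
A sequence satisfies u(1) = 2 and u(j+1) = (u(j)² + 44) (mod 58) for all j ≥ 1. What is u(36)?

28

u(1) = 2; u(2) = 48; u(3) = 28; u(4) = 16; u(5) = 10; u(6) = 28.
Since u(6) = u(3) = 28, the sequence is eventually periodic: after a pre-period of length 2 it cycles with period 3.
For j ≥ 3, u(j) depends only on (j - 3) mod 3. (36 - 3) mod 3 = 0, so u(36) = u(3) = 28.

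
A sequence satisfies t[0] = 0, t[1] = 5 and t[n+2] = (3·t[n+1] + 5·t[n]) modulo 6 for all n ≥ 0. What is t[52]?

t[0] = 0; t[1] = 5; t[2] = 3; t[3] = 4; t[4] = 3; t[5] = 5; t[6] = 0; t[7] = 1; t[8] = 3; t[9] = 2; t[10] = 3; t[11] = 1; t[12] = 0; t[13] = 5.
Since (t[12], t[13]) = (t[0], t[1]) = (0, 5) (two consecutive terms determine the rest), the sequence is periodic with period 12.
So t[52] = t[0 + ((52-0) mod 12)] = t[4] = 3.

3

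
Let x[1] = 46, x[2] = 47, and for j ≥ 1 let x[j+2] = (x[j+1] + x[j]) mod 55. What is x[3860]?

We have x[1] = 46, x[2] = 47, x[3] = 38, x[4] = 30, x[5] = 13, x[6] = 43, x[7] = 1, x[8] = 44, x[9] = 45, x[10] = 34, x[11] = 24, x[12] = 3, x[13] = 27, x[14] = 30, x[15] = 2, x[16] = 32, x[17] = 34, x[18] = 11, x[19] = 45, x[20] = 1, x[21] = 46, x[22] = 47.
The sequence repeats with period 20.
(3860 - 1) mod 20 = 19, so x[3860] = x[20] = 1.

1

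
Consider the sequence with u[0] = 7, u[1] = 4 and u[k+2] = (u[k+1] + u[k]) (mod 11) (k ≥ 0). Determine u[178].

10

Listing terms: u[0] = 7,  u[1] = 4,  u[2] = 0,  u[3] = 4,  u[4] = 4,  u[5] = 8,  u[6] = 1,  u[7] = 9,  u[8] = 10,  u[9] = 8,  u[10] = 7,  u[11] = 4.
The sequence repeats with period 10.
So u[178] = u[0 + ((178-0) mod 10)] = u[8] = 10.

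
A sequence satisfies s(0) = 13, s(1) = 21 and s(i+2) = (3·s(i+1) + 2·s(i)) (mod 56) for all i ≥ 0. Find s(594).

41

Computing terms: s(0) = 13; s(1) = 21; s(2) = 33; s(3) = 29; s(4) = 41; s(5) = 13; s(6) = 9; s(7) = 53; s(8) = 9; s(9) = 21; s(10) = 25; s(11) = 5; s(12) = 9; s(13) = 37; s(14) = 17; s(15) = 13; s(16) = 17; s(17) = 21; s(18) = 41; s(19) = 53; s(20) = 17; s(21) = 45; s(22) = 1; s(23) = 37; s(24) = 1; s(25) = 21; s(26) = 9; s(27) = 13; s(28) = 1; s(29) = 29; s(30) = 33; s(31) = 45; s(32) = 33; s(33) = 21; s(34) = 17; s(35) = 37; s(36) = 33; s(37) = 5; s(38) = 25; s(39) = 29; s(40) = 25; s(41) = 21; s(42) = 1; s(43) = 45; s(44) = 25; s(45) = 53; s(46) = 41; s(47) = 5; s(48) = 41; s(49) = 21; s(50) = 33.
Since (s(49), s(50)) = (s(1), s(2)) = (21, 33) (two consecutive terms determine the rest), the sequence is eventually periodic: after a pre-period of length 1 it cycles with period 48.
For i ≥ 1, s(i) depends only on (i - 1) mod 48. (594 - 1) mod 48 = 17, so s(594) = s(18) = 41.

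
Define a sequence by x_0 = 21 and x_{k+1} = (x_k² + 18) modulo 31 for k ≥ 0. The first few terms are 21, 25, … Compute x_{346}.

7

Computing terms: x_0 = 21; x_1 = 25; x_2 = 23; x_3 = 20; x_4 = 15; x_5 = 26; x_6 = 12; x_7 = 7; x_8 = 5; x_9 = 12.
Since x_9 = x_6 = 12, the sequence is eventually periodic: after a pre-period of length 6 it cycles with period 3.
For k ≥ 6, x_k depends only on (k - 6) mod 3. (346 - 6) mod 3 = 1, so x_{346} = x_7 = 7.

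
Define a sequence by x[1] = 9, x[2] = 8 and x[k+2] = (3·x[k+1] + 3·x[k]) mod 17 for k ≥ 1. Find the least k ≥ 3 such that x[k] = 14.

x[1] = 9; x[2] = 8; x[3] = 0; x[4] = 7; x[5] = 4; x[6] = 16; x[7] = 9; x[8] = 7; x[9] = 14; x[10] = 12; x[11] = 10; x[12] = 15; x[13] = 7; x[14] = 15; x[15] = 15; x[16] = 5; x[17] = 9; x[18] = 8.
The sequence repeats with period 16.
The value 14 first appears (with k ≥ 3) at x[9].

9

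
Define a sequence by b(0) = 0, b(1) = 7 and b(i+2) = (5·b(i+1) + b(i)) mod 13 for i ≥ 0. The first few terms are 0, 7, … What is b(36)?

0

Listing terms: b(0) = 0,  b(1) = 7,  b(2) = 9,  b(3) = 0,  b(4) = 9,  b(5) = 6,  b(6) = 0,  b(7) = 6,  b(8) = 4,  b(9) = 0,  b(10) = 4,  b(11) = 7,  b(12) = 0,  b(13) = 7.
Since (b(12), b(13)) = (b(0), b(1)) = (0, 7) (two consecutive terms determine the rest), the sequence is periodic with period 12.
(36 - 0) mod 12 = 0, so b(36) = b(0) = 0.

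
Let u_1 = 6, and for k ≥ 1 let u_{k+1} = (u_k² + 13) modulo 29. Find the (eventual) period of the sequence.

Listing terms: u_1 = 6,  u_2 = 20,  u_3 = 7,  u_4 = 4,  u_5 = 0,  u_6 = 13,  u_7 = 8,  u_8 = 19,  u_9 = 26,  u_{10} = 22,  u_{11} = 4.
Since u_{11} = u_4 = 4, the sequence is eventually periodic: after a pre-period of length 3 it cycles with period 7.

7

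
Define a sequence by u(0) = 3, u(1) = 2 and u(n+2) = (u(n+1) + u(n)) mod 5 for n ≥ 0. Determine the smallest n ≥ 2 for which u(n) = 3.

We have u(0) = 3,  u(1) = 2,  u(2) = 0,  u(3) = 2,  u(4) = 2,  u(5) = 4,  u(6) = 1,  u(7) = 0,  u(8) = 1,  u(9) = 1,  u(10) = 2,  u(11) = 3,  u(12) = 0,  u(13) = 3,  u(14) = 3,  u(15) = 1,  u(16) = 4,  u(17) = 0,  u(18) = 4,  u(19) = 4,  u(20) = 3,  u(21) = 2.
The sequence repeats with period 20.
The value 3 first appears (with n ≥ 2) at u(11).

11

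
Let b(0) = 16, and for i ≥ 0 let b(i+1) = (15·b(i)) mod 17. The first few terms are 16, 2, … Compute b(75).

8

Listing terms: b(0) = 16,  b(1) = 2,  b(2) = 13,  b(3) = 8,  b(4) = 1,  b(5) = 15,  b(6) = 4,  b(7) = 9,  b(8) = 16.
Since b(8) = b(0) = 16, the sequence is periodic with period 8.
(75 - 0) mod 8 = 3, so b(75) = b(3) = 8.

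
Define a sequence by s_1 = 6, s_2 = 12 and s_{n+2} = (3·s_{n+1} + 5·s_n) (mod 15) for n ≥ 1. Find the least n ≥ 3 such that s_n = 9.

We have s_1 = 6, s_2 = 12, s_3 = 6, s_4 = 3, s_5 = 9, s_6 = 12, s_7 = 6.
Since (s_6, s_7) = (s_2, s_3) = (12, 6) (two consecutive terms determine the rest), the sequence is eventually periodic: after a pre-period of length 1 it cycles with period 4.
The value 9 first appears (with n ≥ 3) at s_5.

5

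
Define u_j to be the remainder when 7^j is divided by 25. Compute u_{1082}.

24

Listing terms: u_1 = 7,  u_2 = 24,  u_3 = 18,  u_4 = 1,  u_5 = 7.
Since u_5 = u_1 = 7, the sequence is periodic with period 4.
(1082 - 1) mod 4 = 1, so u_{1082} = u_2 = 24.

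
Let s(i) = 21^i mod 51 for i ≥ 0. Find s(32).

18

Computing terms: s(0) = 1, s(1) = 21, s(2) = 33, s(3) = 30, s(4) = 18, s(5) = 21.
Since s(5) = s(1) = 21, the sequence is eventually periodic: after a pre-period of length 1 it cycles with period 4.
For i ≥ 1, s(i) depends only on (i - 1) mod 4. (32 - 1) mod 4 = 3, so s(32) = s(4) = 18.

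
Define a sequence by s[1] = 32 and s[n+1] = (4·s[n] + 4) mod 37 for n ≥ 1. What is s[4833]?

15

s[1] = 32, s[2] = 21, s[3] = 14, s[4] = 23, s[5] = 22, s[6] = 18, s[7] = 2, s[8] = 12, s[9] = 15, s[10] = 27, s[11] = 1, s[12] = 8, s[13] = 36, s[14] = 0, s[15] = 4, s[16] = 20, s[17] = 10, s[18] = 7, s[19] = 32.
The sequence repeats with period 18.
So s[4833] = s[1 + ((4833-1) mod 18)] = s[9] = 15.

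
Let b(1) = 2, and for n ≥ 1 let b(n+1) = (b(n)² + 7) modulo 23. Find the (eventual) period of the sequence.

Listing terms: b(1) = 2; b(2) = 11; b(3) = 13; b(4) = 15; b(5) = 2.
Since b(5) = b(1) = 2, the sequence is periodic with period 4.

4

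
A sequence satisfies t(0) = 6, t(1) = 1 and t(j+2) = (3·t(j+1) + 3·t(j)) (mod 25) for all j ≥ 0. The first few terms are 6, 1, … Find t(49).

We have t(0) = 6; t(1) = 1; t(2) = 21; t(3) = 16; t(4) = 11; t(5) = 6; t(6) = 1.
Since (t(5), t(6)) = (t(0), t(1)) = (6, 1) (two consecutive terms determine the rest), the sequence is periodic with period 5.
(49 - 0) mod 5 = 4, so t(49) = t(4) = 11.

11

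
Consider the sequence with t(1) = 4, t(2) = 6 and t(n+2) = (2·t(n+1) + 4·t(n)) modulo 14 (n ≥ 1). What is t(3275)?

0

t(1) = 4; t(2) = 6; t(3) = 0; t(4) = 10; t(5) = 6; t(6) = 10; t(7) = 2; t(8) = 2; t(9) = 12; t(10) = 4; t(11) = 0; t(12) = 2; t(13) = 4; t(14) = 2; t(15) = 6; t(16) = 6; t(17) = 8; t(18) = 12; t(19) = 0; t(20) = 6; t(21) = 12; t(22) = 6; t(23) = 4; t(24) = 4; t(25) = 10; t(26) = 8; t(27) = 0; t(28) = 4; t(29) = 8; t(30) = 4; t(31) = 12; t(32) = 12; t(33) = 2; t(34) = 10; t(35) = 0; t(36) = 12; t(37) = 10; t(38) = 12; t(39) = 8; t(40) = 8; t(41) = 6; t(42) = 2; t(43) = 0; t(44) = 8; t(45) = 2; t(46) = 8; t(47) = 10; t(48) = 10; t(49) = 4; t(50) = 6.
The sequence repeats with period 48.
So t(3275) = t(1 + ((3275-1) mod 48)) = t(11) = 0.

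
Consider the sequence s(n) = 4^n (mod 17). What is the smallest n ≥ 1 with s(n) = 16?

Listing terms: s(0) = 1; s(1) = 4; s(2) = 16; s(3) = 13; s(4) = 1.
Since s(4) = s(0) = 1, the sequence is periodic with period 4.
The value 16 first appears (with n ≥ 1) at s(2).

2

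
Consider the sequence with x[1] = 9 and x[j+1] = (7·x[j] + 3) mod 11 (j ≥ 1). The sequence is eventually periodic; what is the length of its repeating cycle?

Listing terms: x[1] = 9,  x[2] = 0,  x[3] = 3,  x[4] = 2,  x[5] = 6,  x[6] = 1,  x[7] = 10,  x[8] = 7,  x[9] = 8,  x[10] = 4,  x[11] = 9.
Since x[11] = x[1] = 9, the sequence is periodic with period 10.

10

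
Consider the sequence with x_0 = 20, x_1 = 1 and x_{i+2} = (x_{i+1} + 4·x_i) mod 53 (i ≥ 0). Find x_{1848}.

Computing terms: x_0 = 20, x_1 = 1, x_2 = 28, x_3 = 32, x_4 = 38, x_5 = 7, x_6 = 0, x_7 = 28, x_8 = 28, x_9 = 34, x_{10} = 40, x_{11} = 17, x_{12} = 18, x_{13} = 33, x_{14} = 52, x_{15} = 25, x_{16} = 21, x_{17} = 15, x_{18} = 46, x_{19} = 0, x_{20} = 25, x_{21} = 25, x_{22} = 19, x_{23} = 13, x_{24} = 36, x_{25} = 35, x_{26} = 20, x_{27} = 1.
The sequence repeats with period 26.
So x_{1848} = x_{0 + ((1848-0) mod 26)} = x_2 = 28.

28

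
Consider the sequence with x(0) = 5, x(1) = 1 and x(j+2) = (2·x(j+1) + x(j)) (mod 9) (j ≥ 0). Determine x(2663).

Computing terms: x(0) = 5; x(1) = 1; x(2) = 7; x(3) = 6; x(4) = 1; x(5) = 8; x(6) = 8; x(7) = 6; x(8) = 2; x(9) = 1; x(10) = 4; x(11) = 0; x(12) = 4; x(13) = 8; x(14) = 2; x(15) = 3; x(16) = 8; x(17) = 1; x(18) = 1; x(19) = 3; x(20) = 7; x(21) = 8; x(22) = 5; x(23) = 0; x(24) = 5; x(25) = 1.
The sequence repeats with period 24.
(2663 - 0) mod 24 = 23, so x(2663) = x(23) = 0.

0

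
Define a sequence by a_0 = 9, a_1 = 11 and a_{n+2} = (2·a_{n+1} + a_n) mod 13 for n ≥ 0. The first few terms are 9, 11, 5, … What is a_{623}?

a_0 = 9, a_1 = 11, a_2 = 5, a_3 = 8, a_4 = 8, a_5 = 11, a_6 = 4, a_7 = 6, a_8 = 3, a_9 = 12, a_{10} = 1, a_{11} = 1, a_{12} = 3, a_{13} = 7, a_{14} = 4, a_{15} = 2, a_{16} = 8, a_{17} = 5, a_{18} = 5, a_{19} = 2, a_{20} = 9, a_{21} = 7, a_{22} = 10, a_{23} = 1, a_{24} = 12, a_{25} = 12, a_{26} = 10, a_{27} = 6, a_{28} = 9, a_{29} = 11.
Since (a_{28}, a_{29}) = (a_0, a_1) = (9, 11) (two consecutive terms determine the rest), the sequence is periodic with period 28.
(623 - 0) mod 28 = 7, so a_{623} = a_7 = 6.

6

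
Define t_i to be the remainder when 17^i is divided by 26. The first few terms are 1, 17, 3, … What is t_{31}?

Listing terms: t_0 = 1,  t_1 = 17,  t_2 = 3,  t_3 = 25,  t_4 = 9,  t_5 = 23,  t_6 = 1.
Since t_6 = t_0 = 1, the sequence is periodic with period 6.
(31 - 0) mod 6 = 1, so t_{31} = t_1 = 17.

17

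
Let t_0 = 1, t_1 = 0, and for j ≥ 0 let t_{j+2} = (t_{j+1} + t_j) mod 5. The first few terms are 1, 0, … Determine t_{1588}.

3

t_0 = 1, t_1 = 0, t_2 = 1, t_3 = 1, t_4 = 2, t_5 = 3, t_6 = 0, t_7 = 3, t_8 = 3, t_9 = 1, t_{10} = 4, t_{11} = 0, t_{12} = 4, t_{13} = 4, t_{14} = 3, t_{15} = 2, t_{16} = 0, t_{17} = 2, t_{18} = 2, t_{19} = 4, t_{20} = 1, t_{21} = 0.
The sequence repeats with period 20.
So t_{1588} = t_{0 + ((1588-0) mod 20)} = t_8 = 3.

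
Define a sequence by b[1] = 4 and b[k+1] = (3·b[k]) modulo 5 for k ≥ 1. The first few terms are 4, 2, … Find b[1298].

b[1] = 4, b[2] = 2, b[3] = 1, b[4] = 3, b[5] = 4.
The sequence repeats with period 4.
So b[1298] = b[1 + ((1298-1) mod 4)] = b[2] = 2.

2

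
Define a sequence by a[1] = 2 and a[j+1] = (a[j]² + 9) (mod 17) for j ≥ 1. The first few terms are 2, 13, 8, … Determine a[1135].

We have a[1] = 2, a[2] = 13, a[3] = 8, a[4] = 5, a[5] = 0, a[6] = 9, a[7] = 5.
Since a[7] = a[4] = 5, the sequence is eventually periodic: after a pre-period of length 3 it cycles with period 3.
For j ≥ 4, a[j] depends only on (j - 4) mod 3. (1135 - 4) mod 3 = 0, so a[1135] = a[4] = 5.

5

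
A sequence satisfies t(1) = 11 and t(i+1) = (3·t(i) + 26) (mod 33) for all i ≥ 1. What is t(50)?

17

We have t(1) = 11,  t(2) = 26,  t(3) = 5,  t(4) = 8,  t(5) = 17,  t(6) = 11.
The sequence repeats with period 5.
So t(50) = t(1 + ((50-1) mod 5)) = t(5) = 17.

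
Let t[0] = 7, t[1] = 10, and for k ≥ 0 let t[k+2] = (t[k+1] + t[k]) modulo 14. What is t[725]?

We have t[0] = 7; t[1] = 10; t[2] = 3; t[3] = 13; t[4] = 2; t[5] = 1; t[6] = 3; t[7] = 4; t[8] = 7; t[9] = 11; t[10] = 4; t[11] = 1; t[12] = 5; t[13] = 6; t[14] = 11; t[15] = 3; t[16] = 0; t[17] = 3; t[18] = 3; t[19] = 6; t[20] = 9; t[21] = 1; t[22] = 10; t[23] = 11; t[24] = 7; t[25] = 4; t[26] = 11; t[27] = 1; t[28] = 12; t[29] = 13; t[30] = 11; t[31] = 10; t[32] = 7; t[33] = 3; t[34] = 10; t[35] = 13; t[36] = 9; t[37] = 8; t[38] = 3; t[39] = 11; t[40] = 0; t[41] = 11; t[42] = 11; t[43] = 8; t[44] = 5; t[45] = 13; t[46] = 4; t[47] = 3; t[48] = 7; t[49] = 10.
The sequence repeats with period 48.
So t[725] = t[0 + ((725-0) mod 48)] = t[5] = 1.

1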